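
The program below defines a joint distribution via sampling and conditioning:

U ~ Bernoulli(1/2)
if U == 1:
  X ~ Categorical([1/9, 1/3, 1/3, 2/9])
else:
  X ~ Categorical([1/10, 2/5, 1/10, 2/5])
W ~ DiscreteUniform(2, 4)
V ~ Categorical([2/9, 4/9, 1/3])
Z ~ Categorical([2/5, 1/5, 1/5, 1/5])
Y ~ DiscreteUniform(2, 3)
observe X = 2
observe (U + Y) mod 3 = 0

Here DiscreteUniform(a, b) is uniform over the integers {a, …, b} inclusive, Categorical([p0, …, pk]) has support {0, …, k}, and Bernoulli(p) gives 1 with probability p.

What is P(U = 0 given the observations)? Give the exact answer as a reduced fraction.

P(U = 0 | obs) = 3/13

Enumerate traces; 72 have nonzero weight after conditioning:
  (U=0, X=2, W=2, V=0, Z=0, Y=3) weight 1/1350
  (U=0, X=2, W=2, V=0, Z=1, Y=3) weight 1/2700
  (U=0, X=2, W=2, V=0, Z=2, Y=3) weight 1/2700
  (U=0, X=2, W=2, V=0, Z=3, Y=3) weight 1/2700
  (U=0, X=2, W=2, V=1, Z=0, Y=3) weight 1/675
  (U=0, X=2, W=2, V=1, Z=1, Y=3) weight 1/1350
  (U=0, X=2, W=2, V=1, Z=2, Y=3) weight 1/1350
  (U=0, X=2, W=2, V=1, Z=3, Y=3) weight 1/1350
  (U=1, X=2, W=2, V=0, Z=0, Y=2) weight 1/405
  … 63 more
Group by U:
  weight(U=0) = 1/40
  weight(U=1) = 1/12
Total weight = 1/40 + 1/12 = 13/120
P(U=0 | obs) = 1/40 / 13/120 = 3/13
P(U=1 | obs) = 1/12 / 13/120 = 10/13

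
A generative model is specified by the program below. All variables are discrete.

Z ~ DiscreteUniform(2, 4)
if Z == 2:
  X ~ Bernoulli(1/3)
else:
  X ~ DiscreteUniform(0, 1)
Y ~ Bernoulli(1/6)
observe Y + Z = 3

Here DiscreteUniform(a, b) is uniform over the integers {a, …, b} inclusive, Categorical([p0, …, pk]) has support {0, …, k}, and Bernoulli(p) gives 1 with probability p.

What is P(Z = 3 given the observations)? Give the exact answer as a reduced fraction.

P(Z = 3 | obs) = 5/6

Enumerate traces; 4 have nonzero weight after conditioning:
  (Z=2, X=0, Y=1) weight 1/27
  (Z=2, X=1, Y=1) weight 1/54
  (Z=3, X=0, Y=0) weight 5/36
  (Z=3, X=1, Y=0) weight 5/36
Group by Z:
  weight(Z=2) = 1/18
  weight(Z=3) = 5/18
Total weight = 1/18 + 5/18 = 1/3
P(Z=2 | obs) = 1/18 / 1/3 = 1/6
P(Z=3 | obs) = 5/18 / 1/3 = 5/6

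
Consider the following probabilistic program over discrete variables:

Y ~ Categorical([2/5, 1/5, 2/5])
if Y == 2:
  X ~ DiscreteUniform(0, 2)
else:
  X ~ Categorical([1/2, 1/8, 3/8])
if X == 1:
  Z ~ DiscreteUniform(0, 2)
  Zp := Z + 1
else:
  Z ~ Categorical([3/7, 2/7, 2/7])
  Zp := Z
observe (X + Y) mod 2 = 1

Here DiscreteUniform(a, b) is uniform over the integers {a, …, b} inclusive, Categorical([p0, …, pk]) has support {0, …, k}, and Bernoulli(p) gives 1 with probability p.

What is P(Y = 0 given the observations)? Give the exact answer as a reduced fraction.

Enumerate traces; 12 have nonzero weight after conditioning:
  (Y=0, X=1, Z=0) weight 1/60
  (Y=0, X=1, Z=1) weight 1/60
  (Y=0, X=1, Z=2) weight 1/60
  (Y=1, X=0, Z=0) weight 3/70
  (Y=1, X=0, Z=1) weight 1/35
  (Y=1, X=0, Z=2) weight 1/35
  (Y=1, X=2, Z=0) weight 9/280
  (Y=1, X=2, Z=1) weight 3/140
  (Y=2, X=1, Z=0) weight 2/45
  … 3 more
Group by Y:
  weight(Y=0) = 1/20
  weight(Y=1) = 7/40
  weight(Y=2) = 2/15
Total weight = 1/20 + 7/40 + 2/15 = 43/120
P(Y=0 | obs) = 1/20 / 43/120 = 6/43
P(Y=1 | obs) = 7/40 / 43/120 = 21/43
P(Y=2 | obs) = 2/15 / 43/120 = 16/43

P(Y = 0 | obs) = 6/43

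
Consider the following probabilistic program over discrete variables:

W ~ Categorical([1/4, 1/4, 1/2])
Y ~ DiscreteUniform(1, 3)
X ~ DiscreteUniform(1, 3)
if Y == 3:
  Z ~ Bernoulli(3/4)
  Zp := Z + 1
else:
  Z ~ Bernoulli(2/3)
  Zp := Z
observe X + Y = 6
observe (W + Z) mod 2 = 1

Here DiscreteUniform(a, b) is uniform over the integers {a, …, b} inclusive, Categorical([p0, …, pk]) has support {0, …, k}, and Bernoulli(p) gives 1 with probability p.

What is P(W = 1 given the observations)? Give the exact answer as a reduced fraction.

P(W = 1 | obs) = 1/10

Enumerate traces; 3 have nonzero weight after conditioning:
  (W=0, Y=3, X=3, Z=1) weight 1/48
  (W=1, Y=3, X=3, Z=0) weight 1/144
  (W=2, Y=3, X=3, Z=1) weight 1/24
Group by W:
  weight(W=0) = 1/48
  weight(W=1) = 1/144
  weight(W=2) = 1/24
Total weight = 1/48 + 1/144 + 1/24 = 5/72
P(W=0 | obs) = 1/48 / 5/72 = 3/10
P(W=1 | obs) = 1/144 / 5/72 = 1/10
P(W=2 | obs) = 1/24 / 5/72 = 3/5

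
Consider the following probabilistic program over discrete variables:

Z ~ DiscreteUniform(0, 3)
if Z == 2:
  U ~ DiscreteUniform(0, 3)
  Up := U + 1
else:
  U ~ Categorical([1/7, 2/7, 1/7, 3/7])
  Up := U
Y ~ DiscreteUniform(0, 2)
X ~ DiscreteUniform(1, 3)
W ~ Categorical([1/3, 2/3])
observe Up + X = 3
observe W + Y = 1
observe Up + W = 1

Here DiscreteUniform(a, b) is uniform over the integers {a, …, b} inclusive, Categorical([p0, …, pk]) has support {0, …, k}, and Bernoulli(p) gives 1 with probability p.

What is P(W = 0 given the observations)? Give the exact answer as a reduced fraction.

Enumerate traces; 7 have nonzero weight after conditioning:
  (Z=0, U=0, Y=0, X=3, W=1) weight 1/378
  (Z=0, U=1, Y=1, X=2, W=0) weight 1/378
  (Z=1, U=0, Y=0, X=3, W=1) weight 1/378
  (Z=1, U=1, Y=1, X=2, W=0) weight 1/378
  (Z=2, U=0, Y=1, X=2, W=0) weight 1/432
  (Z=3, U=0, Y=0, X=3, W=1) weight 1/378
  (Z=3, U=1, Y=1, X=2, W=0) weight 1/378
Group by W:
  weight(W=0) = 31/3024
  weight(W=1) = 1/126
Total weight = 31/3024 + 1/126 = 55/3024
P(W=0 | obs) = 31/3024 / 55/3024 = 31/55
P(W=1 | obs) = 1/126 / 55/3024 = 24/55

P(W = 0 | obs) = 31/55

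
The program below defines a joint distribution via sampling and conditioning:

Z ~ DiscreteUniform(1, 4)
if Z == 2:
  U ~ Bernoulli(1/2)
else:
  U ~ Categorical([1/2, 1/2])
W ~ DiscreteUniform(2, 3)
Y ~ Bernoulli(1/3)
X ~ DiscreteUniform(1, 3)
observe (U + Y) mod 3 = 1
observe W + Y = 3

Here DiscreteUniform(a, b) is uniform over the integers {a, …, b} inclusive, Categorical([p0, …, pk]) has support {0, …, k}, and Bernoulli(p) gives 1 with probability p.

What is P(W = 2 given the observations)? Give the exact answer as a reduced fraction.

P(W = 2 | obs) = 1/3

Enumerate traces; 24 have nonzero weight after conditioning:
  (Z=1, U=0, W=2, Y=1, X=1) weight 1/144
  (Z=1, U=0, W=2, Y=1, X=2) weight 1/144
  (Z=1, U=0, W=2, Y=1, X=3) weight 1/144
  (Z=1, U=1, W=3, Y=0, X=1) weight 1/72
  (Z=1, U=1, W=3, Y=0, X=2) weight 1/72
  (Z=1, U=1, W=3, Y=0, X=3) weight 1/72
  (Z=2, U=0, W=2, Y=1, X=1) weight 1/144
  (Z=2, U=0, W=2, Y=1, X=2) weight 1/144
  … 16 more
Group by W:
  weight(W=2) = 1/12
  weight(W=3) = 1/6
Total weight = 1/12 + 1/6 = 1/4
P(W=2 | obs) = 1/12 / 1/4 = 1/3
P(W=3 | obs) = 1/6 / 1/4 = 2/3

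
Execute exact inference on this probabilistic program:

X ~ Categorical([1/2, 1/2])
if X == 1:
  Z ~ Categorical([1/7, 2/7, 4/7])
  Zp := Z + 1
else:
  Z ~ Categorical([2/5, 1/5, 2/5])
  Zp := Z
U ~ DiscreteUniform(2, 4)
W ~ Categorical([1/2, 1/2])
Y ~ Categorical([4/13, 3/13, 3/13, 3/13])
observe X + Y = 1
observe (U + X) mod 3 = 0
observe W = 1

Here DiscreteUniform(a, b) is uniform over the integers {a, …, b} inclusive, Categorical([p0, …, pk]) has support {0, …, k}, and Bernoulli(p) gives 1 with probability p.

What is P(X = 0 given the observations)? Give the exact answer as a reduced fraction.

Enumerate traces; 6 have nonzero weight after conditioning:
  (X=0, Z=0, U=3, W=1, Y=1) weight 1/130
  (X=0, Z=1, U=3, W=1, Y=1) weight 1/260
  (X=0, Z=2, U=3, W=1, Y=1) weight 1/130
  (X=1, Z=0, U=2, W=1, Y=0) weight 1/273
  (X=1, Z=1, U=2, W=1, Y=0) weight 2/273
  (X=1, Z=2, U=2, W=1, Y=0) weight 4/273
Group by X:
  weight(X=0) = 1/52
  weight(X=1) = 1/39
Total weight = 1/52 + 1/39 = 7/156
P(X=0 | obs) = 1/52 / 7/156 = 3/7
P(X=1 | obs) = 1/39 / 7/156 = 4/7

P(X = 0 | obs) = 3/7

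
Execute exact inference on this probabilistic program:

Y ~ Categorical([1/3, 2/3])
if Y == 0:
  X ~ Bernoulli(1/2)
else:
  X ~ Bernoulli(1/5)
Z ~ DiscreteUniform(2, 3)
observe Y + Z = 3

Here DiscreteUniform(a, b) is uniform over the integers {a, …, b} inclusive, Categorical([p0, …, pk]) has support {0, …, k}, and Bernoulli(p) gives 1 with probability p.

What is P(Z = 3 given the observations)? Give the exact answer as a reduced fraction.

Enumerate traces; 4 have nonzero weight after conditioning:
  (Y=0, X=0, Z=3) weight 1/12
  (Y=0, X=1, Z=3) weight 1/12
  (Y=1, X=0, Z=2) weight 4/15
  (Y=1, X=1, Z=2) weight 1/15
Group by Z:
  weight(Z=2) = 1/3
  weight(Z=3) = 1/6
Total weight = 1/3 + 1/6 = 1/2
P(Z=2 | obs) = 1/3 / 1/2 = 2/3
P(Z=3 | obs) = 1/6 / 1/2 = 1/3

P(Z = 3 | obs) = 1/3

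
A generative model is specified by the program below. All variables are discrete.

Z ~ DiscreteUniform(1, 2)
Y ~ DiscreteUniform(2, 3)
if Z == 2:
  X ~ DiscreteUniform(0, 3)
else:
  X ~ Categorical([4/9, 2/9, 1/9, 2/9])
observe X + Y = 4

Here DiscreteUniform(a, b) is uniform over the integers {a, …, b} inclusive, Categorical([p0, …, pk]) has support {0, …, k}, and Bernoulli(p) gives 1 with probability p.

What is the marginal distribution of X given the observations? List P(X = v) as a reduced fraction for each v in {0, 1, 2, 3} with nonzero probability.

P(X=1) = 17/30, P(X=2) = 13/30

Enumerate traces; 4 have nonzero weight after conditioning:
  (Z=1, Y=2, X=2) weight 1/36
  (Z=1, Y=3, X=1) weight 1/18
  (Z=2, Y=2, X=2) weight 1/16
  (Z=2, Y=3, X=1) weight 1/16
Group by X:
  weight(X=1) = 17/144
  weight(X=2) = 13/144
Total weight = 17/144 + 13/144 = 5/24
P(X=1 | obs) = 17/144 / 5/24 = 17/30
P(X=2 | obs) = 13/144 / 5/24 = 13/30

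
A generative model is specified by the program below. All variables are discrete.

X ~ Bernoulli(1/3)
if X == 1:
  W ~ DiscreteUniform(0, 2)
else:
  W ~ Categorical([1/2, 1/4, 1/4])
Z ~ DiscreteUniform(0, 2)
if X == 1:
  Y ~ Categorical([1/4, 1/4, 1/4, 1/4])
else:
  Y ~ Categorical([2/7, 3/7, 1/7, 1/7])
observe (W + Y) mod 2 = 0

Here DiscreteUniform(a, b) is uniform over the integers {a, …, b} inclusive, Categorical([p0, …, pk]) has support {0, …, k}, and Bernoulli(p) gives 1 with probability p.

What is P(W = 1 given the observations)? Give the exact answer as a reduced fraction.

P(W = 1 | obs) = 19/60

Enumerate traces; 36 have nonzero weight after conditioning:
  (X=0, W=0, Z=0, Y=0) weight 2/63
  (X=0, W=0, Z=0, Y=2) weight 1/63
  (X=0, W=0, Z=1, Y=0) weight 2/63
  (X=0, W=0, Z=1, Y=2) weight 1/63
  (X=0, W=0, Z=2, Y=0) weight 2/63
  (X=0, W=0, Z=2, Y=2) weight 1/63
  (X=0, W=1, Z=0, Y=1) weight 1/42
  (X=0, W=1, Z=0, Y=3) weight 1/126
  (X=0, W=2, Z=0, Y=0) weight 1/63
  … 27 more
Group by W:
  weight(W=0) = 25/126
  weight(W=1) = 19/126
  weight(W=2) = 8/63
Total weight = 25/126 + 19/126 + 8/63 = 10/21
P(W=0 | obs) = 25/126 / 10/21 = 5/12
P(W=1 | obs) = 19/126 / 10/21 = 19/60
P(W=2 | obs) = 8/63 / 10/21 = 4/15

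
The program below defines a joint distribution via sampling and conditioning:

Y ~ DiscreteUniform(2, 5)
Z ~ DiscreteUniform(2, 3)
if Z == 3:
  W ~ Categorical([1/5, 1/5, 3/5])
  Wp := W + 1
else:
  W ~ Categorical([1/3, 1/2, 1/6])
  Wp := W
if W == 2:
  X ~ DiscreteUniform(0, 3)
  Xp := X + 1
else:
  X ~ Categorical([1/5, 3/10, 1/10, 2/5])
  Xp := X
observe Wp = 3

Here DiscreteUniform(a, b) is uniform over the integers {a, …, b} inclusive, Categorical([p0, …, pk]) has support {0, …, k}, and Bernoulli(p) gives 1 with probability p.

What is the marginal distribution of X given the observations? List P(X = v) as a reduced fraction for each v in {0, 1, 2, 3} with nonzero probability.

Enumerate traces; 16 have nonzero weight after conditioning:
  (Y=2, Z=3, W=2, X=0) weight 3/160
  (Y=2, Z=3, W=2, X=1) weight 3/160
  (Y=2, Z=3, W=2, X=2) weight 3/160
  (Y=2, Z=3, W=2, X=3) weight 3/160
  (Y=3, Z=3, W=2, X=0) weight 3/160
  (Y=3, Z=3, W=2, X=1) weight 3/160
  (Y=3, Z=3, W=2, X=2) weight 3/160
  (Y=3, Z=3, W=2, X=3) weight 3/160
  … 8 more
Group by X:
  weight(X=0) = 3/40
  weight(X=1) = 3/40
  weight(X=2) = 3/40
  weight(X=3) = 3/40
Total weight = 3/40 + 3/40 + 3/40 + 3/40 = 3/10
P(X=0 | obs) = 3/40 / 3/10 = 1/4
P(X=1 | obs) = 3/40 / 3/10 = 1/4
P(X=2 | obs) = 3/40 / 3/10 = 1/4
P(X=3 | obs) = 3/40 / 3/10 = 1/4

P(X=0) = 1/4, P(X=1) = 1/4, P(X=2) = 1/4, P(X=3) = 1/4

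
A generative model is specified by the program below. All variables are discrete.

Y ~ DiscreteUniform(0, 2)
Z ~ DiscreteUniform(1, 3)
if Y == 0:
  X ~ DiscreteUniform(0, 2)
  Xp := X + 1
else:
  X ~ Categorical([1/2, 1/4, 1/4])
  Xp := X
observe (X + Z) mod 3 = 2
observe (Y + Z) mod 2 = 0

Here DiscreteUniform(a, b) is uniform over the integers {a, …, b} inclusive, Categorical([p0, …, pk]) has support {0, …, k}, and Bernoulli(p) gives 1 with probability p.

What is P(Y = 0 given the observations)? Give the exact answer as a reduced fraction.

P(Y = 0 | obs) = 1/4

Enumerate traces; 4 have nonzero weight after conditioning:
  (Y=0, Z=2, X=0) weight 1/27
  (Y=1, Z=1, X=1) weight 1/36
  (Y=1, Z=3, X=2) weight 1/36
  (Y=2, Z=2, X=0) weight 1/18
Group by Y:
  weight(Y=0) = 1/27
  weight(Y=1) = 1/18
  weight(Y=2) = 1/18
Total weight = 1/27 + 1/18 + 1/18 = 4/27
P(Y=0 | obs) = 1/27 / 4/27 = 1/4
P(Y=1 | obs) = 1/18 / 4/27 = 3/8
P(Y=2 | obs) = 1/18 / 4/27 = 3/8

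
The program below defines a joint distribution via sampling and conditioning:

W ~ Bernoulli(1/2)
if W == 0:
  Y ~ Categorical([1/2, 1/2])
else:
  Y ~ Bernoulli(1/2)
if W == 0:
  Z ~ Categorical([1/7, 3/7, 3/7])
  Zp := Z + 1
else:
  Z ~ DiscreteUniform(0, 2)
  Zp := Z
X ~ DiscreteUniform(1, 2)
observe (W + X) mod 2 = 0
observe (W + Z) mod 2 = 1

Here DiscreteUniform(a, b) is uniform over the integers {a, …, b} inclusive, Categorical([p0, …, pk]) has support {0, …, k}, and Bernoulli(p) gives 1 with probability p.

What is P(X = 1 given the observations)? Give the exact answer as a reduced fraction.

P(X = 1 | obs) = 14/23

Enumerate traces; 6 have nonzero weight after conditioning:
  (W=0, Y=0, Z=1, X=2) weight 3/56
  (W=0, Y=1, Z=1, X=2) weight 3/56
  (W=1, Y=0, Z=0, X=1) weight 1/24
  (W=1, Y=0, Z=2, X=1) weight 1/24
  (W=1, Y=1, Z=0, X=1) weight 1/24
  (W=1, Y=1, Z=2, X=1) weight 1/24
Group by X:
  weight(X=1) = 1/6
  weight(X=2) = 3/28
Total weight = 1/6 + 3/28 = 23/84
P(X=1 | obs) = 1/6 / 23/84 = 14/23
P(X=2 | obs) = 3/28 / 23/84 = 9/23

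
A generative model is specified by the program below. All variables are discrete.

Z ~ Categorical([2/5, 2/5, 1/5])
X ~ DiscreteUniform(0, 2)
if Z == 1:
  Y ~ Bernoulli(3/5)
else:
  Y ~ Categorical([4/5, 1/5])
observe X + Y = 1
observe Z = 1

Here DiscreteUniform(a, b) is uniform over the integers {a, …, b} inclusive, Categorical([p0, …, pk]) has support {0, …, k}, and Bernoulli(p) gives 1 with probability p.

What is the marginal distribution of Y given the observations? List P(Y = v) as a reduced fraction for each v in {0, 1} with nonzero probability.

Enumerate traces; 2 have nonzero weight after conditioning:
  (Z=1, X=0, Y=1) weight 2/25
  (Z=1, X=1, Y=0) weight 4/75
Group by Y:
  weight(Y=0) = 4/75
  weight(Y=1) = 2/25
Total weight = 4/75 + 2/25 = 2/15
P(Y=0 | obs) = 4/75 / 2/15 = 2/5
P(Y=1 | obs) = 2/25 / 2/15 = 3/5

P(Y=0) = 2/5, P(Y=1) = 3/5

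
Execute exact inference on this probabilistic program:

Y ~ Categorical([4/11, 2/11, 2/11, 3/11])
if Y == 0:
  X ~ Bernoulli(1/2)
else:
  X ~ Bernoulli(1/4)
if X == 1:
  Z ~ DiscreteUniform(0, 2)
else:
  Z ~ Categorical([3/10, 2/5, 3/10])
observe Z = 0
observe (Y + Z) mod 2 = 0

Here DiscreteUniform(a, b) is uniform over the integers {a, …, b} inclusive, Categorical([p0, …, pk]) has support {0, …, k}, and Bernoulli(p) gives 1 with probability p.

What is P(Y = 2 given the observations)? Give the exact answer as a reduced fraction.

Enumerate traces; 4 have nonzero weight after conditioning:
  (Y=0, X=0, Z=0) weight 3/55
  (Y=0, X=1, Z=0) weight 2/33
  (Y=2, X=0, Z=0) weight 9/220
  (Y=2, X=1, Z=0) weight 1/66
Group by Y:
  weight(Y=0) = 19/165
  weight(Y=2) = 37/660
Total weight = 19/165 + 37/660 = 113/660
P(Y=0 | obs) = 19/165 / 113/660 = 76/113
P(Y=2 | obs) = 37/660 / 113/660 = 37/113

P(Y = 2 | obs) = 37/113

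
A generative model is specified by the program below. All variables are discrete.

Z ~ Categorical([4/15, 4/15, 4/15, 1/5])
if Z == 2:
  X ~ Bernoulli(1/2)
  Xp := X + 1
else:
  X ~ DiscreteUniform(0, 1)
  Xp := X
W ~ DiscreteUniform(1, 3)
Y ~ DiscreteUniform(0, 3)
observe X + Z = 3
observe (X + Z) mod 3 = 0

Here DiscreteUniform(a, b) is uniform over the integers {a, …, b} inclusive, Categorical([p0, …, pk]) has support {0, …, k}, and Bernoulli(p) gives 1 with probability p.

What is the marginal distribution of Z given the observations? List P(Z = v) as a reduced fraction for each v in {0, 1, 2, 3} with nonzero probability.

P(Z=2) = 4/7, P(Z=3) = 3/7

Enumerate traces; 24 have nonzero weight after conditioning:
  (Z=2, X=1, W=1, Y=0) weight 1/90
  (Z=2, X=1, W=1, Y=1) weight 1/90
  (Z=2, X=1, W=1, Y=2) weight 1/90
  (Z=2, X=1, W=1, Y=3) weight 1/90
  (Z=2, X=1, W=2, Y=0) weight 1/90
  (Z=2, X=1, W=2, Y=1) weight 1/90
  (Z=2, X=1, W=2, Y=2) weight 1/90
  (Z=2, X=1, W=2, Y=3) weight 1/90
  (Z=3, X=0, W=1, Y=0) weight 1/120
  … 15 more
Group by Z:
  weight(Z=2) = 2/15
  weight(Z=3) = 1/10
Total weight = 2/15 + 1/10 = 7/30
P(Z=2 | obs) = 2/15 / 7/30 = 4/7
P(Z=3 | obs) = 1/10 / 7/30 = 3/7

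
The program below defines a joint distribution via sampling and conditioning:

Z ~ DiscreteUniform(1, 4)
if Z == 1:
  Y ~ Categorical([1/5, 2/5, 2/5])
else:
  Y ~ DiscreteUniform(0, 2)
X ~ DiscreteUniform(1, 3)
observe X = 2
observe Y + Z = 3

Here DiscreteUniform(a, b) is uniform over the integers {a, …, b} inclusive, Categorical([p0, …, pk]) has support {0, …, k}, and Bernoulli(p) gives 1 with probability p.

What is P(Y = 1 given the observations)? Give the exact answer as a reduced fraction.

P(Y = 1 | obs) = 5/16

Enumerate traces; 3 have nonzero weight after conditioning:
  (Z=1, Y=2, X=2) weight 1/30
  (Z=2, Y=1, X=2) weight 1/36
  (Z=3, Y=0, X=2) weight 1/36
Group by Y:
  weight(Y=0) = 1/36
  weight(Y=1) = 1/36
  weight(Y=2) = 1/30
Total weight = 1/36 + 1/36 + 1/30 = 4/45
P(Y=0 | obs) = 1/36 / 4/45 = 5/16
P(Y=1 | obs) = 1/36 / 4/45 = 5/16
P(Y=2 | obs) = 1/30 / 4/45 = 3/8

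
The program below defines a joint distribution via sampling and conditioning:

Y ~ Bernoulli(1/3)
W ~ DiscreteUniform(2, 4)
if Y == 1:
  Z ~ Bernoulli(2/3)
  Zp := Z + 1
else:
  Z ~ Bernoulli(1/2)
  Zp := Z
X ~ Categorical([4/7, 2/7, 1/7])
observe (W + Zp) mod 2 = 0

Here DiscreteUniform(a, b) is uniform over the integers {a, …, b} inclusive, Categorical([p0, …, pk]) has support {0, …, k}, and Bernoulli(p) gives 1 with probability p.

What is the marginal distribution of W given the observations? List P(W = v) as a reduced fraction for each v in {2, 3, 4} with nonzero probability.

Enumerate traces; 18 have nonzero weight after conditioning:
  (Y=0, W=2, Z=0, X=0) weight 4/63
  (Y=0, W=2, Z=0, X=1) weight 2/63
  (Y=0, W=2, Z=0, X=2) weight 1/63
  (Y=0, W=3, Z=1, X=0) weight 4/63
  (Y=0, W=3, Z=1, X=1) weight 2/63
  (Y=0, W=3, Z=1, X=2) weight 1/63
  (Y=0, W=4, Z=0, X=0) weight 4/63
  (Y=0, W=4, Z=0, X=1) weight 2/63
  … 10 more
Group by W:
  weight(W=2) = 5/27
  weight(W=3) = 4/27
  weight(W=4) = 5/27
Total weight = 5/27 + 4/27 + 5/27 = 14/27
P(W=2 | obs) = 5/27 / 14/27 = 5/14
P(W=3 | obs) = 4/27 / 14/27 = 2/7
P(W=4 | obs) = 5/27 / 14/27 = 5/14

P(W=2) = 5/14, P(W=3) = 2/7, P(W=4) = 5/14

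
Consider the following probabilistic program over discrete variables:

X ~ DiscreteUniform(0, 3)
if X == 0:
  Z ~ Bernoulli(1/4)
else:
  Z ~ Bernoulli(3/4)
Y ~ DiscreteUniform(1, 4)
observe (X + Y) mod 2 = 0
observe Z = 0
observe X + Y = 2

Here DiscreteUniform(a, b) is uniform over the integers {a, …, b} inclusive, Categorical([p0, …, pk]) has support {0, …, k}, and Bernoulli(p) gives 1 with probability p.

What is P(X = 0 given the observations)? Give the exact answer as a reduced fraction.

Enumerate traces; 2 have nonzero weight after conditioning:
  (X=0, Z=0, Y=2) weight 3/64
  (X=1, Z=0, Y=1) weight 1/64
Group by X:
  weight(X=0) = 3/64
  weight(X=1) = 1/64
Total weight = 3/64 + 1/64 = 1/16
P(X=0 | obs) = 3/64 / 1/16 = 3/4
P(X=1 | obs) = 1/64 / 1/16 = 1/4

P(X = 0 | obs) = 3/4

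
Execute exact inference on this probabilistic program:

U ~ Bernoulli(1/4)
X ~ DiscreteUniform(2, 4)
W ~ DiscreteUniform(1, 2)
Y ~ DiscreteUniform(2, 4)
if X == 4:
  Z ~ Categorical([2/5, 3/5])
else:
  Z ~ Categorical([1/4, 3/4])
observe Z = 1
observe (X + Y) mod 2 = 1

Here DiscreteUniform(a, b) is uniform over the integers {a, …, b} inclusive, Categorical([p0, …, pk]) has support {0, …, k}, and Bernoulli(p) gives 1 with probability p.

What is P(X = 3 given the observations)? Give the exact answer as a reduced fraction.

P(X = 3 | obs) = 10/19

Enumerate traces; 16 have nonzero weight after conditioning:
  (U=0, X=2, W=1, Y=3, Z=1) weight 1/32
  (U=0, X=2, W=2, Y=3, Z=1) weight 1/32
  (U=0, X=3, W=1, Y=2, Z=1) weight 1/32
  (U=0, X=3, W=1, Y=4, Z=1) weight 1/32
  (U=0, X=3, W=2, Y=2, Z=1) weight 1/32
  (U=0, X=3, W=2, Y=4, Z=1) weight 1/32
  (U=0, X=4, W=1, Y=3, Z=1) weight 1/40
  (U=0, X=4, W=2, Y=3, Z=1) weight 1/40
  … 8 more
Group by X:
  weight(X=2) = 1/12
  weight(X=3) = 1/6
  weight(X=4) = 1/15
Total weight = 1/12 + 1/6 + 1/15 = 19/60
P(X=2 | obs) = 1/12 / 19/60 = 5/19
P(X=3 | obs) = 1/6 / 19/60 = 10/19
P(X=4 | obs) = 1/15 / 19/60 = 4/19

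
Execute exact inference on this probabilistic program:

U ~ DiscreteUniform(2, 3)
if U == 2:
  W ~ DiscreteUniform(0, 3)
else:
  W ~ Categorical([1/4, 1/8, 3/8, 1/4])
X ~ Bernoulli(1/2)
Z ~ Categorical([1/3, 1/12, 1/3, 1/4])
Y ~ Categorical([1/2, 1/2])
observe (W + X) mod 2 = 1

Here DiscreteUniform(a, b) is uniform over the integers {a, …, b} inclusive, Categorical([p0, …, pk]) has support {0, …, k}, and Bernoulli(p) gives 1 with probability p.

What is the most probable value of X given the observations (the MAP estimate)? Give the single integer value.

Enumerate traces; 64 have nonzero weight after conditioning:
  (U=2, W=0, X=1, Z=0, Y=0) weight 1/96
  (U=2, W=0, X=1, Z=0, Y=1) weight 1/96
  (U=2, W=0, X=1, Z=1, Y=0) weight 1/384
  (U=2, W=0, X=1, Z=1, Y=1) weight 1/384
  (U=2, W=0, X=1, Z=2, Y=0) weight 1/96
  (U=2, W=0, X=1, Z=2, Y=1) weight 1/96
  (U=2, W=0, X=1, Z=3, Y=0) weight 1/128
  (U=2, W=0, X=1, Z=3, Y=1) weight 1/128
  (U=2, W=1, X=0, Z=0, Y=0) weight 1/96
  … 55 more
Group by X:
  weight(X=0) = 7/32
  weight(X=1) = 9/32
Total weight = 7/32 + 9/32 = 1/2
P(X=0 | obs) = 7/32 / 1/2 = 7/16
P(X=1 | obs) = 9/32 / 1/2 = 9/16
argmax = 1

argmax_v P(X = v | obs) = 1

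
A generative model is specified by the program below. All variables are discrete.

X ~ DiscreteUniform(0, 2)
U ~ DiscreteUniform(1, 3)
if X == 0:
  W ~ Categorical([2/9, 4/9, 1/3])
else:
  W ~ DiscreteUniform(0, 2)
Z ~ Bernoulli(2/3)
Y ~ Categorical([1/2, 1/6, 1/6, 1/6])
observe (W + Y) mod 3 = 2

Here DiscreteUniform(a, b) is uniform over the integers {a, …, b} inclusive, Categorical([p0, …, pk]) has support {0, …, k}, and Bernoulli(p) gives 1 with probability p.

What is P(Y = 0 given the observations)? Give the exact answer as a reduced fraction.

Enumerate traces; 72 have nonzero weight after conditioning:
  (X=0, U=1, W=0, Z=0, Y=2) weight 1/729
  (X=0, U=1, W=0, Z=1, Y=2) weight 2/729
  (X=0, U=1, W=1, Z=0, Y=1) weight 2/729
  (X=0, U=1, W=1, Z=1, Y=1) weight 4/729
  (X=0, U=1, W=2, Z=0, Y=0) weight 1/162
  (X=0, U=1, W=2, Z=0, Y=3) weight 1/486
  (X=0, U=1, W=2, Z=1, Y=0) weight 1/81
  (X=0, U=1, W=2, Z=1, Y=3) weight 1/243
  … 64 more
Group by Y:
  weight(Y=0) = 1/6
  weight(Y=1) = 5/81
  weight(Y=2) = 4/81
  weight(Y=3) = 1/18
Total weight = 1/6 + 5/81 + 4/81 + 1/18 = 1/3
P(Y=0 | obs) = 1/6 / 1/3 = 1/2
P(Y=1 | obs) = 5/81 / 1/3 = 5/27
P(Y=2 | obs) = 4/81 / 1/3 = 4/27
P(Y=3 | obs) = 1/18 / 1/3 = 1/6

P(Y = 0 | obs) = 1/2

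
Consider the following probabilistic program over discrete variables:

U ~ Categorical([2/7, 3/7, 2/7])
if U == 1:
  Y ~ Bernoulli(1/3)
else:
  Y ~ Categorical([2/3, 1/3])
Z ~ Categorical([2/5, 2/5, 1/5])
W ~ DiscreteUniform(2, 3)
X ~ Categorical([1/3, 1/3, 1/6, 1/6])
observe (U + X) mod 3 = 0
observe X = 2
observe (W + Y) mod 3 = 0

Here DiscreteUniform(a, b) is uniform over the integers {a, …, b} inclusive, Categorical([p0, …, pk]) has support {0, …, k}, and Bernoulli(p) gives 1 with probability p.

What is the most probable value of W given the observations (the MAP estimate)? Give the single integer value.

argmax_v P(W = v | obs) = 3

Enumerate traces; 6 have nonzero weight after conditioning:
  (U=1, Y=0, Z=0, W=3, X=2) weight 1/105
  (U=1, Y=0, Z=1, W=3, X=2) weight 1/105
  (U=1, Y=0, Z=2, W=3, X=2) weight 1/210
  (U=1, Y=1, Z=0, W=2, X=2) weight 1/210
  (U=1, Y=1, Z=1, W=2, X=2) weight 1/210
  (U=1, Y=1, Z=2, W=2, X=2) weight 1/420
Group by W:
  weight(W=2) = 1/84
  weight(W=3) = 1/42
Total weight = 1/84 + 1/42 = 1/28
P(W=2 | obs) = 1/84 / 1/28 = 1/3
P(W=3 | obs) = 1/42 / 1/28 = 2/3
argmax = 3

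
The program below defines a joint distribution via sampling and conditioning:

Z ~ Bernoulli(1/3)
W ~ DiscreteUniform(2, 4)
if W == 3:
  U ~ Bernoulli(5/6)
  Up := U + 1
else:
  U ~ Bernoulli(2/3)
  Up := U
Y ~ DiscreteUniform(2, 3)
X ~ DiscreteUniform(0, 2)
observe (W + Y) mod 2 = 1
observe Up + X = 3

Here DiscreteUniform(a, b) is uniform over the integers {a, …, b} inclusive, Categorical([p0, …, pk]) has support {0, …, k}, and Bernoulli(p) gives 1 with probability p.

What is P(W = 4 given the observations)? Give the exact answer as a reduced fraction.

P(W = 4 | obs) = 2/7

Enumerate traces; 8 have nonzero weight after conditioning:
  (Z=0, W=2, U=1, Y=3, X=2) weight 2/81
  (Z=0, W=3, U=0, Y=2, X=2) weight 1/162
  (Z=0, W=3, U=1, Y=2, X=1) weight 5/162
  (Z=0, W=4, U=1, Y=3, X=2) weight 2/81
  (Z=1, W=2, U=1, Y=3, X=2) weight 1/81
  (Z=1, W=3, U=0, Y=2, X=2) weight 1/324
  (Z=1, W=3, U=1, Y=2, X=1) weight 5/324
  (Z=1, W=4, U=1, Y=3, X=2) weight 1/81
Group by W:
  weight(W=2) = 1/27
  weight(W=3) = 1/18
  weight(W=4) = 1/27
Total weight = 1/27 + 1/18 + 1/27 = 7/54
P(W=2 | obs) = 1/27 / 7/54 = 2/7
P(W=3 | obs) = 1/18 / 7/54 = 3/7
P(W=4 | obs) = 1/27 / 7/54 = 2/7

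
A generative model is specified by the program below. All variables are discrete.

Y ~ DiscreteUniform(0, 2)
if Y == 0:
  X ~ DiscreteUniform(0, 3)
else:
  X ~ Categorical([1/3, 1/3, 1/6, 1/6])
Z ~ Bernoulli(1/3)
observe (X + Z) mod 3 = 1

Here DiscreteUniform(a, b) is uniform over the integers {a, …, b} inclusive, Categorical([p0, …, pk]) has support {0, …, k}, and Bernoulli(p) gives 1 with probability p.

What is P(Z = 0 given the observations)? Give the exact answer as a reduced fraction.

P(Z = 0 | obs) = 11/20

Enumerate traces; 9 have nonzero weight after conditioning:
  (Y=0, X=0, Z=1) weight 1/36
  (Y=0, X=1, Z=0) weight 1/18
  (Y=0, X=3, Z=1) weight 1/36
  (Y=1, X=0, Z=1) weight 1/27
  (Y=1, X=1, Z=0) weight 2/27
  (Y=1, X=3, Z=1) weight 1/54
  (Y=2, X=0, Z=1) weight 1/27
  (Y=2, X=1, Z=0) weight 2/27
  … 1 more
Group by Z:
  weight(Z=0) = 11/54
  weight(Z=1) = 1/6
Total weight = 11/54 + 1/6 = 10/27
P(Z=0 | obs) = 11/54 / 10/27 = 11/20
P(Z=1 | obs) = 1/6 / 10/27 = 9/20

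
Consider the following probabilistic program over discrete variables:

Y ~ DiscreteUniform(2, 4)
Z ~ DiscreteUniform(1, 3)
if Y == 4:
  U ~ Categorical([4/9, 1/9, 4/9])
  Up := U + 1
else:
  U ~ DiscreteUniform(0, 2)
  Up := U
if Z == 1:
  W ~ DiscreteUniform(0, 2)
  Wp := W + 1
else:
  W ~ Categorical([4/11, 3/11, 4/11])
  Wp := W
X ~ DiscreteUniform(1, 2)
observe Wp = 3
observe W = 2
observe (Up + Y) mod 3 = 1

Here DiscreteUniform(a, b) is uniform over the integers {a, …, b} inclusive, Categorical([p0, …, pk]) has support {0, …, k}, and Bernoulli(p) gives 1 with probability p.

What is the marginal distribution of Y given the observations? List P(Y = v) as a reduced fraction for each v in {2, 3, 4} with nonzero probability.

P(Y=2) = 3/10, P(Y=3) = 3/10, P(Y=4) = 2/5

Enumerate traces; 6 have nonzero weight after conditioning:
  (Y=2, Z=1, U=2, W=2, X=1) weight 1/162
  (Y=2, Z=1, U=2, W=2, X=2) weight 1/162
  (Y=3, Z=1, U=1, W=2, X=1) weight 1/162
  (Y=3, Z=1, U=1, W=2, X=2) weight 1/162
  (Y=4, Z=1, U=2, W=2, X=1) weight 2/243
  (Y=4, Z=1, U=2, W=2, X=2) weight 2/243
Group by Y:
  weight(Y=2) = 1/81
  weight(Y=3) = 1/81
  weight(Y=4) = 4/243
Total weight = 1/81 + 1/81 + 4/243 = 10/243
P(Y=2 | obs) = 1/81 / 10/243 = 3/10
P(Y=3 | obs) = 1/81 / 10/243 = 3/10
P(Y=4 | obs) = 4/243 / 10/243 = 2/5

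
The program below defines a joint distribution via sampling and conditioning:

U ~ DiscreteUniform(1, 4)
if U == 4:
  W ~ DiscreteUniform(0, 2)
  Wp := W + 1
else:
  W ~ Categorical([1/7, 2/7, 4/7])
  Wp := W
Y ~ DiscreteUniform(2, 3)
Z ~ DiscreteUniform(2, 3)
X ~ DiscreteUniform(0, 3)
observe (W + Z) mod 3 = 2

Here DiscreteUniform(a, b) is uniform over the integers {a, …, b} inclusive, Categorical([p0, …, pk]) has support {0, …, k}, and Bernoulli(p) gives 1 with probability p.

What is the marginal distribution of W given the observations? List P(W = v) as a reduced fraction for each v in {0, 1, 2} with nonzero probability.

P(W=0) = 16/59, P(W=2) = 43/59

Enumerate traces; 64 have nonzero weight after conditioning:
  (U=1, W=0, Y=2, Z=2, X=0) weight 1/448
  (U=1, W=0, Y=2, Z=2, X=1) weight 1/448
  (U=1, W=0, Y=2, Z=2, X=2) weight 1/448
  (U=1, W=0, Y=2, Z=2, X=3) weight 1/448
  (U=1, W=0, Y=3, Z=2, X=0) weight 1/448
  (U=1, W=0, Y=3, Z=2, X=1) weight 1/448
  (U=1, W=0, Y=3, Z=2, X=2) weight 1/448
  (U=1, W=0, Y=3, Z=2, X=3) weight 1/448
  (U=1, W=2, Y=2, Z=3, X=0) weight 1/112
  … 55 more
Group by W:
  weight(W=0) = 2/21
  weight(W=2) = 43/168
Total weight = 2/21 + 43/168 = 59/168
P(W=0 | obs) = 2/21 / 59/168 = 16/59
P(W=2 | obs) = 43/168 / 59/168 = 43/59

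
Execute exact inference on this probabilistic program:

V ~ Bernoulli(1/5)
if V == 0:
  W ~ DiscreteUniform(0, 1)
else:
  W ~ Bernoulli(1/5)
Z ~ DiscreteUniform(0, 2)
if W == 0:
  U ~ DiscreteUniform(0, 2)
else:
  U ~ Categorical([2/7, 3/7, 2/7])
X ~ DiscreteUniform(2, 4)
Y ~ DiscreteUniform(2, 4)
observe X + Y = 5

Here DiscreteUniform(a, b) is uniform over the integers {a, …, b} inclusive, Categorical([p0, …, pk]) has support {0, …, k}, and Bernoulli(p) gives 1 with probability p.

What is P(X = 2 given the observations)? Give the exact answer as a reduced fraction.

P(X = 2 | obs) = 1/2

Enumerate traces; 72 have nonzero weight after conditioning:
  (V=0, W=0, Z=0, U=0, X=2, Y=3) weight 2/405
  (V=0, W=0, Z=0, U=0, X=3, Y=2) weight 2/405
  (V=0, W=0, Z=0, U=1, X=2, Y=3) weight 2/405
  (V=0, W=0, Z=0, U=1, X=3, Y=2) weight 2/405
  (V=0, W=0, Z=0, U=2, X=2, Y=3) weight 2/405
  (V=0, W=0, Z=0, U=2, X=3, Y=2) weight 2/405
  (V=0, W=0, Z=1, U=0, X=2, Y=3) weight 2/405
  (V=0, W=0, Z=1, U=0, X=3, Y=2) weight 2/405
  … 64 more
Group by X:
  weight(X=2) = 1/9
  weight(X=3) = 1/9
Total weight = 1/9 + 1/9 = 2/9
P(X=2 | obs) = 1/9 / 2/9 = 1/2
P(X=3 | obs) = 1/9 / 2/9 = 1/2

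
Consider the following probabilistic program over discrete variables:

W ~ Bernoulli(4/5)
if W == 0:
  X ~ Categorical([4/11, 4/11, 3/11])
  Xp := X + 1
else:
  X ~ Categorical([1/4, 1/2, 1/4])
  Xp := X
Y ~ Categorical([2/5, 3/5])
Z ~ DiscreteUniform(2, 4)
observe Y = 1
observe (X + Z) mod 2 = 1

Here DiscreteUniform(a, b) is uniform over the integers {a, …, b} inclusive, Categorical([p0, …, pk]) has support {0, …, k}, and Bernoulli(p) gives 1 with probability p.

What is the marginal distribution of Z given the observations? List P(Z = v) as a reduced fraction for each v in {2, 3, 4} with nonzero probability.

P(Z=2) = 26/81, P(Z=3) = 29/81, P(Z=4) = 26/81

Enumerate traces; 8 have nonzero weight after conditioning:
  (W=0, X=0, Y=1, Z=3) weight 4/275
  (W=0, X=1, Y=1, Z=2) weight 4/275
  (W=0, X=1, Y=1, Z=4) weight 4/275
  (W=0, X=2, Y=1, Z=3) weight 3/275
  (W=1, X=0, Y=1, Z=3) weight 1/25
  (W=1, X=1, Y=1, Z=2) weight 2/25
  (W=1, X=1, Y=1, Z=4) weight 2/25
  (W=1, X=2, Y=1, Z=3) weight 1/25
Group by Z:
  weight(Z=2) = 26/275
  weight(Z=3) = 29/275
  weight(Z=4) = 26/275
Total weight = 26/275 + 29/275 + 26/275 = 81/275
P(Z=2 | obs) = 26/275 / 81/275 = 26/81
P(Z=3 | obs) = 29/275 / 81/275 = 29/81
P(Z=4 | obs) = 26/275 / 81/275 = 26/81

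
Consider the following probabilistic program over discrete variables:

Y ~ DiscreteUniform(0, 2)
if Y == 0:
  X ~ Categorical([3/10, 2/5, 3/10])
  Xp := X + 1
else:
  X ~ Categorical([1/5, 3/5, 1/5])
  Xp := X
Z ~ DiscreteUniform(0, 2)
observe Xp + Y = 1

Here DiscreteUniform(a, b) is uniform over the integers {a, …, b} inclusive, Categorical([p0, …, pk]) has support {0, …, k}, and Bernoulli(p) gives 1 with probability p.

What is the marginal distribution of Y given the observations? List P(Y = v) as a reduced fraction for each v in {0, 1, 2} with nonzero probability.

Enumerate traces; 6 have nonzero weight after conditioning:
  (Y=0, X=0, Z=0) weight 1/30
  (Y=0, X=0, Z=1) weight 1/30
  (Y=0, X=0, Z=2) weight 1/30
  (Y=1, X=0, Z=0) weight 1/45
  (Y=1, X=0, Z=1) weight 1/45
  (Y=1, X=0, Z=2) weight 1/45
Group by Y:
  weight(Y=0) = 1/10
  weight(Y=1) = 1/15
Total weight = 1/10 + 1/15 = 1/6
P(Y=0 | obs) = 1/10 / 1/6 = 3/5
P(Y=1 | obs) = 1/15 / 1/6 = 2/5

P(Y=0) = 3/5, P(Y=1) = 2/5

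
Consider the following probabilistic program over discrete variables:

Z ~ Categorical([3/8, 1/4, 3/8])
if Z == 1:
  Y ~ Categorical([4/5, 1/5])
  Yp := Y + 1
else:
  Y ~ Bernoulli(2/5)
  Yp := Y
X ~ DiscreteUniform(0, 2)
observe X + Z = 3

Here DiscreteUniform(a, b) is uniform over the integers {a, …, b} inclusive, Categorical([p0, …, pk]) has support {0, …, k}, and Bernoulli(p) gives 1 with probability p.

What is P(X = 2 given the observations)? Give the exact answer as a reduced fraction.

Enumerate traces; 4 have nonzero weight after conditioning:
  (Z=1, Y=0, X=2) weight 1/15
  (Z=1, Y=1, X=2) weight 1/60
  (Z=2, Y=0, X=1) weight 3/40
  (Z=2, Y=1, X=1) weight 1/20
Group by X:
  weight(X=1) = 1/8
  weight(X=2) = 1/12
Total weight = 1/8 + 1/12 = 5/24
P(X=1 | obs) = 1/8 / 5/24 = 3/5
P(X=2 | obs) = 1/12 / 5/24 = 2/5

P(X = 2 | obs) = 2/5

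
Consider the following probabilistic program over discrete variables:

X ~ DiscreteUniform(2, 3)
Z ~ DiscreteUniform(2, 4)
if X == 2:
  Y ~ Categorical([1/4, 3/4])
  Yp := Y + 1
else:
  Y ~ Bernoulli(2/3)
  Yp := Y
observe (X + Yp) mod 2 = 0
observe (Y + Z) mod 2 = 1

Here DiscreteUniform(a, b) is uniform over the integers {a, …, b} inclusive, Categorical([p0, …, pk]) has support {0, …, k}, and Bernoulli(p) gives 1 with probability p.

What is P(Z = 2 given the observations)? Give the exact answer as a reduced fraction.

P(Z = 2 | obs) = 1/2

Enumerate traces; 4 have nonzero weight after conditioning:
  (X=2, Z=2, Y=1) weight 1/8
  (X=2, Z=4, Y=1) weight 1/8
  (X=3, Z=2, Y=1) weight 1/9
  (X=3, Z=4, Y=1) weight 1/9
Group by Z:
  weight(Z=2) = 17/72
  weight(Z=4) = 17/72
Total weight = 17/72 + 17/72 = 17/36
P(Z=2 | obs) = 17/72 / 17/36 = 1/2
P(Z=4 | obs) = 17/72 / 17/36 = 1/2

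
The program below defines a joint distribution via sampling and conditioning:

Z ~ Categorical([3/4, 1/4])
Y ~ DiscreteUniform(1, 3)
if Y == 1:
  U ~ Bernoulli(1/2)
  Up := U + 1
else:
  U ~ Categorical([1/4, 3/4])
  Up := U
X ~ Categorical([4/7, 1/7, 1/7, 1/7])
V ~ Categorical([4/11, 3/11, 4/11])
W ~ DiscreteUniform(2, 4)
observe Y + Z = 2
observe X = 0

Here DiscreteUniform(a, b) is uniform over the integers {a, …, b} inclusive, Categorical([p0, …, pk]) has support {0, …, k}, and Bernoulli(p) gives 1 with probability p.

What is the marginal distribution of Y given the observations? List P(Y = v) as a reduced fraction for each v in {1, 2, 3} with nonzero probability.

Enumerate traces; 36 have nonzero weight after conditioning:
  (Z=0, Y=2, U=0, X=0, V=0, W=2) weight 1/231
  (Z=0, Y=2, U=0, X=0, V=0, W=3) weight 1/231
  (Z=0, Y=2, U=0, X=0, V=0, W=4) weight 1/231
  (Z=0, Y=2, U=0, X=0, V=1, W=2) weight 1/308
  (Z=0, Y=2, U=0, X=0, V=1, W=3) weight 1/308
  (Z=0, Y=2, U=0, X=0, V=1, W=4) weight 1/308
  (Z=0, Y=2, U=0, X=0, V=2, W=2) weight 1/231
  (Z=0, Y=2, U=0, X=0, V=2, W=3) weight 1/231
  (Z=1, Y=1, U=0, X=0, V=0, W=2) weight 2/693
  … 27 more
Group by Y:
  weight(Y=1) = 1/21
  weight(Y=2) = 1/7
Total weight = 1/21 + 1/7 = 4/21
P(Y=1 | obs) = 1/21 / 4/21 = 1/4
P(Y=2 | obs) = 1/7 / 4/21 = 3/4

P(Y=1) = 1/4, P(Y=2) = 3/4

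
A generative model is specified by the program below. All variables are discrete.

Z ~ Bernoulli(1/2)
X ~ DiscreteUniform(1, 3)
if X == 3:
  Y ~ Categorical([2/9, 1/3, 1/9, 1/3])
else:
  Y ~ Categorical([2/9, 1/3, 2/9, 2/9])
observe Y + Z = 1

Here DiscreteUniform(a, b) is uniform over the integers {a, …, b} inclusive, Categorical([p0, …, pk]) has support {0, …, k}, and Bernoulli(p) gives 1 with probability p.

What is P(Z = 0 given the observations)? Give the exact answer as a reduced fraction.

P(Z = 0 | obs) = 3/5

Enumerate traces; 6 have nonzero weight after conditioning:
  (Z=0, X=1, Y=1) weight 1/18
  (Z=0, X=2, Y=1) weight 1/18
  (Z=0, X=3, Y=1) weight 1/18
  (Z=1, X=1, Y=0) weight 1/27
  (Z=1, X=2, Y=0) weight 1/27
  (Z=1, X=3, Y=0) weight 1/27
Group by Z:
  weight(Z=0) = 1/6
  weight(Z=1) = 1/9
Total weight = 1/6 + 1/9 = 5/18
P(Z=0 | obs) = 1/6 / 5/18 = 3/5
P(Z=1 | obs) = 1/9 / 5/18 = 2/5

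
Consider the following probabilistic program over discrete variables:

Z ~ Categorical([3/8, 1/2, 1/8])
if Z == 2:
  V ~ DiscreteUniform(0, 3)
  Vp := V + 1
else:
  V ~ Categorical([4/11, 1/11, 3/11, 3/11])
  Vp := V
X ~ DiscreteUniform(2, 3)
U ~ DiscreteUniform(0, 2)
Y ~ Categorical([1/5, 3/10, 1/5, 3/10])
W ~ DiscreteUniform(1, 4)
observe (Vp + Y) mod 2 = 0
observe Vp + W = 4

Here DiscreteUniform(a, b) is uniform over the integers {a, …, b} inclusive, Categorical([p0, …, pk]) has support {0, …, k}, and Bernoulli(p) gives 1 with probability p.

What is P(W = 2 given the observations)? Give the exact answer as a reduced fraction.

P(W = 2 | obs) = 95/408

Enumerate traces; 132 have nonzero weight after conditioning:
  (Z=0, V=0, X=2, U=0, Y=0, W=4) weight 1/880
  (Z=0, V=0, X=2, U=0, Y=2, W=4) weight 1/880
  (Z=0, V=0, X=2, U=1, Y=0, W=4) weight 1/880
  (Z=0, V=0, X=2, U=1, Y=2, W=4) weight 1/880
  (Z=0, V=0, X=2, U=2, Y=0, W=4) weight 1/880
  (Z=0, V=0, X=2, U=2, Y=2, W=4) weight 1/880
  (Z=0, V=0, X=3, U=0, Y=0, W=4) weight 1/880
  (Z=0, V=0, X=3, U=0, Y=2, W=4) weight 1/880
  (Z=0, V=1, X=2, U=0, Y=1, W=3) weight 3/7040
  (Z=0, V=2, X=2, U=0, Y=0, W=2) weight 3/3520
  … 122 more
Group by W:
  weight(W=1) = 57/1408
  weight(W=2) = 19/704
  weight(W=3) = 117/7040
  weight(W=4) = 7/220
Total weight = 57/1408 + 19/704 + 117/7040 + 7/220 = 51/440
P(W=1 | obs) = 57/1408 / 51/440 = 95/272
P(W=2 | obs) = 19/704 / 51/440 = 95/408
P(W=3 | obs) = 117/7040 / 51/440 = 39/272
P(W=4 | obs) = 7/220 / 51/440 = 14/51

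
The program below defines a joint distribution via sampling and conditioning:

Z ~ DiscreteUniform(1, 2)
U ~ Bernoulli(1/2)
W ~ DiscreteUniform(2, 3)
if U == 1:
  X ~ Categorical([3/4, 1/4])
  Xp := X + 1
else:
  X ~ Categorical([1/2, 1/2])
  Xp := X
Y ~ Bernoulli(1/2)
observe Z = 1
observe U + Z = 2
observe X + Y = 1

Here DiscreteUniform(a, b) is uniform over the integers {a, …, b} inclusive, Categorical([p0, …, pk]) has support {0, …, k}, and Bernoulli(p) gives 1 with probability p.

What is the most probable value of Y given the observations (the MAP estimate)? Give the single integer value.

argmax_v P(Y = v | obs) = 1

Enumerate traces; 4 have nonzero weight after conditioning:
  (Z=1, U=1, W=2, X=0, Y=1) weight 3/64
  (Z=1, U=1, W=2, X=1, Y=0) weight 1/64
  (Z=1, U=1, W=3, X=0, Y=1) weight 3/64
  (Z=1, U=1, W=3, X=1, Y=0) weight 1/64
Group by Y:
  weight(Y=0) = 1/32
  weight(Y=1) = 3/32
Total weight = 1/32 + 3/32 = 1/8
P(Y=0 | obs) = 1/32 / 1/8 = 1/4
P(Y=1 | obs) = 3/32 / 1/8 = 3/4
argmax = 1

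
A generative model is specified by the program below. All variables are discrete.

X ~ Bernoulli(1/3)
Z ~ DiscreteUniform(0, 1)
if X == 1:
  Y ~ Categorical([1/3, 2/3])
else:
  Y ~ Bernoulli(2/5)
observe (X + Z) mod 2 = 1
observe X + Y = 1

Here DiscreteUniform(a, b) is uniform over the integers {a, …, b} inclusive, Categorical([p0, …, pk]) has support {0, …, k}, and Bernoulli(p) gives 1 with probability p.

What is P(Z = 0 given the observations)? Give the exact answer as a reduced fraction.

P(Z = 0 | obs) = 5/17

Enumerate traces; 2 have nonzero weight after conditioning:
  (X=0, Z=1, Y=1) weight 2/15
  (X=1, Z=0, Y=0) weight 1/18
Group by Z:
  weight(Z=0) = 1/18
  weight(Z=1) = 2/15
Total weight = 1/18 + 2/15 = 17/90
P(Z=0 | obs) = 1/18 / 17/90 = 5/17
P(Z=1 | obs) = 2/15 / 17/90 = 12/17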